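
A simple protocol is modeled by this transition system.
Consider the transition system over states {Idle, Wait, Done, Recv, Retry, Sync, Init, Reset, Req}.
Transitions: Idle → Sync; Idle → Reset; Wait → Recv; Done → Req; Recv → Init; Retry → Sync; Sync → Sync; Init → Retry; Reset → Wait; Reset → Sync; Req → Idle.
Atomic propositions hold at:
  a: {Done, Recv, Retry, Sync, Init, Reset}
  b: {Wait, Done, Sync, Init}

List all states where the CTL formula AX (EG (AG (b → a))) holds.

{Wait, Recv, Retry, Sync, Init}

Sat(b → a) = {Idle, Done, Recv, Retry, Sync, Init, Reset, Req}
AG (b → a): greatest fixpoint, start Z0 = {Idle, Done, Recv, Retry, Sync, Init, Reset, Req}, keep only states in Sat with every successor in Z. Z1 = {Idle, Done, Recv, Retry, Sync, Init, Req}; Z2 = {Done, Recv, Retry, Sync, Init, Req}; Z3 = {Done, Recv, Retry, Sync, Init}; Z4 = {Recv, Retry, Sync, Init}; fixed.
Sat(AG (b → a)) = {Recv, Retry, Sync, Init}
EG (AG (b → a)): greatest fixpoint, start Z0 = {Recv, Retry, Sync, Init}, keep only states in Sat with some successor in Z. Already a fixed point.
Sat(EG (AG (b → a))) = {Recv, Retry, Sync, Init}
Sat(AX (EG (AG (b → a)))) = {s : every successor in {Recv, Retry, Sync, Init}} = {Wait, Recv, Retry, Sync, Init}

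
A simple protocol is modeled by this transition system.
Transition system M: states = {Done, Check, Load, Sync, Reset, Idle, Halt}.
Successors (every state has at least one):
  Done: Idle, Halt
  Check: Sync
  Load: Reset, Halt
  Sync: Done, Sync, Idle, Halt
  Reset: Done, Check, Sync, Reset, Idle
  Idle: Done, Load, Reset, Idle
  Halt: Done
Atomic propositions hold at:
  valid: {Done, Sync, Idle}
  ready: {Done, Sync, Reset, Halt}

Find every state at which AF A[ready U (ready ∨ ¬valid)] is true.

Sat(¬valid) = {Check, Load, Reset, Halt}
Sat(ready ∨ ¬valid) = {Done, Check, Load, Sync, Reset, Halt}
A[ready U (ready ∨ ¬valid)]: least fixpoint, start Z0 = Sat((ready ∨ ¬valid)) = {Done, Check, Load, Sync, Reset, Halt}, add states in Sat(ready) with every successor in Z. Already a fixed point.
Sat(A[ready U (ready ∨ ¬valid)]) = {Done, Check, Load, Sync, Reset, Halt}
AF A[ready U (ready ∨ ¬valid)]: least fixpoint, start Z0 = {Done, Check, Load, Sync, Reset, Halt}, add states with every successor in Z. Already a fixed point.
Sat(AF A[ready U (ready ∨ ¬valid)]) = {Done, Check, Load, Sync, Reset, Halt}

{Done, Check, Load, Sync, Reset, Halt}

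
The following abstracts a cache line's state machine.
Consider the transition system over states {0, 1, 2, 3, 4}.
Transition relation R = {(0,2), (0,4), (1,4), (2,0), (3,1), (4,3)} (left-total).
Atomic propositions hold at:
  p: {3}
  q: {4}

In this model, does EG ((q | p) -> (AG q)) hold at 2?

Yes

Sat(q | p) = {3, 4}
AG q: greatest fixpoint, start Z0 = {4}, keep only states in Sat with every successor in Z. Z1 = ∅; fixed.
Sat(AG q) = ∅
Sat((q | p) -> (AG q)) = {0, 1, 2}
EG ((q | p) -> (AG q)): greatest fixpoint, start Z0 = {0, 1, 2}, keep only states in Sat with some successor in Z. Z1 = {0, 2}; fixed.
Sat(EG ((q | p) -> (AG q))) = {0, 2}
2 ∈ Sat(EG ((q | p) -> (AG q))) = {0, 2}, so the formula holds at 2.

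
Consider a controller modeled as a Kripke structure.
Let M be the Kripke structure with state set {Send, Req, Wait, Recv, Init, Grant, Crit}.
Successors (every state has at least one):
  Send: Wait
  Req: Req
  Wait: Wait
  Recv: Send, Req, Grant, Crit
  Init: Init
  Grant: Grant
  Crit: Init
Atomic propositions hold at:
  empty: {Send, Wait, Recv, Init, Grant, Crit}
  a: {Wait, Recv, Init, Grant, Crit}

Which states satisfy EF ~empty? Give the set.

{Req, Recv}

Sat(~empty) = {Req}
EF ~empty: least fixpoint, start Z0 = {Req}, add states with some successor in Z. Z1 = {Req, Recv}; fixed.
Sat(EF ~empty) = {Req, Recv}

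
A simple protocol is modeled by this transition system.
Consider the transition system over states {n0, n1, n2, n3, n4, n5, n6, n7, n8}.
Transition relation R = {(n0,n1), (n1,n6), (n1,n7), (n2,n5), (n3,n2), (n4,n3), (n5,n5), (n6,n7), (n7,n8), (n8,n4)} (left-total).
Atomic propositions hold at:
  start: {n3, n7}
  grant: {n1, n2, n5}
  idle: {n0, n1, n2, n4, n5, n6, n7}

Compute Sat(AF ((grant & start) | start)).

{n0, n1, n3, n4, n6, n7, n8}

Sat(grant & start) = ∅
Sat((grant & start) | start) = {n3, n7}
AF ((grant & start) | start): least fixpoint, start Z0 = {n3, n7}, add states with every successor in Z. Z1 = {n3, n4, n6, n7}; Z2 = {n1, n3, n4, n6, n7, n8}; Z3 = {n0, n1, n3, n4, n6, n7, n8}; fixed.
Sat(AF ((grant & start) | start)) = {n0, n1, n3, n4, n6, n7, n8}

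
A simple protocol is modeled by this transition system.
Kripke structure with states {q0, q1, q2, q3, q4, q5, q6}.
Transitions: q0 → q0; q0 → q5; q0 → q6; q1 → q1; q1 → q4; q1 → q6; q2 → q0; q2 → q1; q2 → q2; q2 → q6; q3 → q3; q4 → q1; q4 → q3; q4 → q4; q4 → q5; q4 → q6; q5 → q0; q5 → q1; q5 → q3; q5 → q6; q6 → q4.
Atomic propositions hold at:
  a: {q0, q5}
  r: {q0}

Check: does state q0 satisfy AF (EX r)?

Yes

Sat(EX r) = {s : some successor in {q0}} = {q0, q2, q5}
AF (EX r): least fixpoint, start Z0 = {q0, q2, q5}, add states with every successor in Z. Already a fixed point.
Sat(AF (EX r)) = {q0, q2, q5}
q0 ∈ Sat(AF (EX r)) = {q0, q2, q5}, so the formula holds at q0.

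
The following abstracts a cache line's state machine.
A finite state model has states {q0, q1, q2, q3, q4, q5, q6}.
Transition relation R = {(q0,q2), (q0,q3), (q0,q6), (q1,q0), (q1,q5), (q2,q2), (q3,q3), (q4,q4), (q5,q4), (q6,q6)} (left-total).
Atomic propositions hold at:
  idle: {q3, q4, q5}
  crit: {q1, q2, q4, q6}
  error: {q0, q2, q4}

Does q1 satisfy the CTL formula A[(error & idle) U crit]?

Sat(error & idle) = {q4}
A[(error & idle) U crit]: least fixpoint, start Z0 = Sat(crit) = {q1, q2, q4, q6}, add states in Sat(error & idle) with every successor in Z. Already a fixed point.
Sat(A[(error & idle) U crit]) = {q1, q2, q4, q6}
q1 ∈ Sat(A[(error & idle) U crit]) = {q1, q2, q4, q6}, so the formula holds at q1.

Yes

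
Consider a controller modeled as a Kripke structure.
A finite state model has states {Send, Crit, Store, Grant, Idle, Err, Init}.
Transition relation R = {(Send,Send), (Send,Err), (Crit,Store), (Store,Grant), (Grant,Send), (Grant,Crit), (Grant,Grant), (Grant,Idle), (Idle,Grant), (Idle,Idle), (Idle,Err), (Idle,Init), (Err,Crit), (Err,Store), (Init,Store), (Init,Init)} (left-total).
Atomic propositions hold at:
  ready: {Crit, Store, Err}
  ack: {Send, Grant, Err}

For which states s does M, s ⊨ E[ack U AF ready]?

{Send, Crit, Store, Grant, Err}

AF ready: least fixpoint, start Z0 = {Crit, Store, Err}, add states with every successor in Z. Already a fixed point.
Sat(AF ready) = {Crit, Store, Err}
E[ack U AF ready]: least fixpoint, start Z0 = Sat(AF ready) = {Crit, Store, Err}, add states in Sat(ack) with some successor in Z. Z1 = {Send, Crit, Store, Grant, Err}; fixed.
Sat(E[ack U AF ready]) = {Send, Crit, Store, Grant, Err}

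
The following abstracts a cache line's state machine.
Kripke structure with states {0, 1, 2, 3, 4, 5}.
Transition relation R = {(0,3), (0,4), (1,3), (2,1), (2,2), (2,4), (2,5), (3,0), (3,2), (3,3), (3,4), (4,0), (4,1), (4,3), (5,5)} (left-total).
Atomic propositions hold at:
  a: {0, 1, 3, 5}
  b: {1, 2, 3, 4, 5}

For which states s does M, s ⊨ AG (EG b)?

{5}

EG b: greatest fixpoint, start Z0 = {1, 2, 3, 4, 5}, keep only states in Sat with some successor in Z. Already a fixed point.
Sat(EG b) = {1, 2, 3, 4, 5}
AG (EG b): greatest fixpoint, start Z0 = {1, 2, 3, 4, 5}, keep only states in Sat with every successor in Z. Z1 = {1, 2, 5}; Z2 = {5}; fixed.
Sat(AG (EG b)) = {5}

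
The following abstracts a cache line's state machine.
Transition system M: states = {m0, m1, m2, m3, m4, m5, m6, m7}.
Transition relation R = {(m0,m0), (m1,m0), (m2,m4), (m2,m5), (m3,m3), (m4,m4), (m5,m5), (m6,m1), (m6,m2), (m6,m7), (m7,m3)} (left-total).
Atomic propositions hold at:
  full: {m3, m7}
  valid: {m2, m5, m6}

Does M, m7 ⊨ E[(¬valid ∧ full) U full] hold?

Yes

Sat(¬valid) = {m0, m1, m3, m4, m7}
Sat(¬valid ∧ full) = {m3, m7}
E[(¬valid ∧ full) U full]: least fixpoint, start Z0 = Sat(full) = {m3, m7}, add states in Sat(¬valid ∧ full) with some successor in Z. Already a fixed point.
Sat(E[(¬valid ∧ full) U full]) = {m3, m7}
m7 ∈ Sat(E[(¬valid ∧ full) U full]) = {m3, m7}, so the formula holds at m7.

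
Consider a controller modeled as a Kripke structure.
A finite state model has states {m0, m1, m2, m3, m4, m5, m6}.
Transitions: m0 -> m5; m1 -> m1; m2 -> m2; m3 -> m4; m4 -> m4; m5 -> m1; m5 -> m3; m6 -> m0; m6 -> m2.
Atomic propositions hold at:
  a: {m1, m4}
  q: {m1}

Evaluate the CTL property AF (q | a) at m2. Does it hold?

Sat(q | a) = {m1, m4}
AF (q | a): least fixpoint, start Z0 = {m1, m4}, add states with every successor in Z. Z1 = {m1, m3, m4}; Z2 = {m1, m3, m4, m5}; Z3 = {m0, m1, m3, m4, m5}; fixed.
Sat(AF (q | a)) = {m0, m1, m3, m4, m5}
m2 ∉ Sat(AF (q | a)) = {m0, m1, m3, m4, m5}, so the formula does not hold at m2.

No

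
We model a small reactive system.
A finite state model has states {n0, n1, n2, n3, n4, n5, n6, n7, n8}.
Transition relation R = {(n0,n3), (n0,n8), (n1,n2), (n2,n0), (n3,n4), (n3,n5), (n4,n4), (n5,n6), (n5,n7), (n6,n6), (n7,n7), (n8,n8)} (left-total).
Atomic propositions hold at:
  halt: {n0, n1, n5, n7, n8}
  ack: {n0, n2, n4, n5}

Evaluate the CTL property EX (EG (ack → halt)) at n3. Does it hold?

Sat(ack → halt) = {n0, n1, n3, n5, n6, n7, n8}
EG (ack → halt): greatest fixpoint, start Z0 = {n0, n1, n3, n5, n6, n7, n8}, keep only states in Sat with some successor in Z. Z1 = {n0, n3, n5, n6, n7, n8}; fixed.
Sat(EG (ack → halt)) = {n0, n3, n5, n6, n7, n8}
Sat(EX (EG (ack → halt))) = {s : some successor in {n0, n3, n5, n6, n7, n8}} = {n0, n2, n3, n5, n6, n7, n8}
n3 ∈ Sat(EX (EG (ack → halt))) = {n0, n2, n3, n5, n6, n7, n8}, so the formula holds at n3.

Yes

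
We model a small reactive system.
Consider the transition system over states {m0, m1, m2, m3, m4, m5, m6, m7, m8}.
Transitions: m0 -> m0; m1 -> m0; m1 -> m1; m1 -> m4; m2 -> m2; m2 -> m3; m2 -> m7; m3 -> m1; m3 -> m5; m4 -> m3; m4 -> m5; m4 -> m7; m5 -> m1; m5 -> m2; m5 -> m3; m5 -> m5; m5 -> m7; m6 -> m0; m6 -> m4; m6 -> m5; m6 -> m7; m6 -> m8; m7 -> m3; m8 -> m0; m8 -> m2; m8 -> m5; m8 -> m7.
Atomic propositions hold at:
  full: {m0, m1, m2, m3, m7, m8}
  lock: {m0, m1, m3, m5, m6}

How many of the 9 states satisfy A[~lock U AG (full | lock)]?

1

Sat(~lock) = {m2, m4, m7, m8}
Sat(full | lock) = {m0, m1, m2, m3, m5, m6, m7, m8}
AG (full | lock): greatest fixpoint, start Z0 = {m0, m1, m2, m3, m5, m6, m7, m8}, keep only states in Sat with every successor in Z. Z1 = {m0, m2, m3, m5, m7, m8}; Z2 = {m0, m2, m7, m8}; Z3 = {m0}; fixed.
Sat(AG (full | lock)) = {m0}
A[~lock U AG (full | lock)]: least fixpoint, start Z0 = Sat(AG (full | lock)) = {m0}, add states in Sat(~lock) with every successor in Z. Already a fixed point.
Sat(A[~lock U AG (full | lock)]) = {m0}
|Sat(A[~lock U AG (full | lock)])| = |{m0}| = 1.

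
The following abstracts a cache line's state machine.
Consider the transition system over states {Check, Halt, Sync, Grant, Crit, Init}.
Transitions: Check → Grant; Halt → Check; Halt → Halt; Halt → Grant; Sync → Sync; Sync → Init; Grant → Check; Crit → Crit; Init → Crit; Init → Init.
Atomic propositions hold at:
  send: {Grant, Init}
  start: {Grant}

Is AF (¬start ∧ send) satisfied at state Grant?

Sat(¬start) = {Check, Halt, Sync, Crit, Init}
Sat(¬start ∧ send) = {Init}
AF (¬start ∧ send): least fixpoint, start Z0 = {Init}, add states with every successor in Z. Already a fixed point.
Sat(AF (¬start ∧ send)) = {Init}
Grant ∉ Sat(AF (¬start ∧ send)) = {Init}, so the formula does not hold at Grant.

No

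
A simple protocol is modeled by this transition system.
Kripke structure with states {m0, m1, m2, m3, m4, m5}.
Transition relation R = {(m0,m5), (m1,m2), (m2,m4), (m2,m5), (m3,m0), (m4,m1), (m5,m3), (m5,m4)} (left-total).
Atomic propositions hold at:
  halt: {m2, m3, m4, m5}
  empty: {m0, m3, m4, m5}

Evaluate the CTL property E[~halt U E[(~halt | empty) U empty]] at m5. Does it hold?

Sat(~halt) = {m0, m1}
Sat(~halt | empty) = {m0, m1, m3, m4, m5}
E[(~halt | empty) U empty]: least fixpoint, start Z0 = Sat(empty) = {m0, m3, m4, m5}, add states in Sat(~halt | empty) with some successor in Z. Already a fixed point.
Sat(E[(~halt | empty) U empty]) = {m0, m3, m4, m5}
E[~halt U E[(~halt | empty) U empty]]: least fixpoint, start Z0 = Sat(E[(~halt | empty) U empty]) = {m0, m3, m4, m5}, add states in Sat(~halt) with some successor in Z. Already a fixed point.
Sat(E[~halt U E[(~halt | empty) U empty]]) = {m0, m3, m4, m5}
m5 ∈ Sat(E[~halt U E[(~halt | empty) U empty]]) = {m0, m3, m4, m5}, so the formula holds at m5.

Yes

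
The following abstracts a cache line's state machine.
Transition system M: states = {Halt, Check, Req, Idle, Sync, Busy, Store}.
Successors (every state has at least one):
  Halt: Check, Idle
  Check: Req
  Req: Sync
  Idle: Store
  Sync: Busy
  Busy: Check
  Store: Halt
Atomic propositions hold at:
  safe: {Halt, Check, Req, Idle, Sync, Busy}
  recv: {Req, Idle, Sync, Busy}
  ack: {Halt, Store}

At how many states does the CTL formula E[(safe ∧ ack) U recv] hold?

5

Sat(safe ∧ ack) = {Halt}
E[(safe ∧ ack) U recv]: least fixpoint, start Z0 = Sat(recv) = {Req, Idle, Sync, Busy}, add states in Sat(safe ∧ ack) with some successor in Z. Z1 = {Halt, Req, Idle, Sync, Busy}; fixed.
Sat(E[(safe ∧ ack) U recv]) = {Halt, Req, Idle, Sync, Busy}
|Sat(E[(safe ∧ ack) U recv])| = |{Halt, Req, Idle, Sync, Busy}| = 5.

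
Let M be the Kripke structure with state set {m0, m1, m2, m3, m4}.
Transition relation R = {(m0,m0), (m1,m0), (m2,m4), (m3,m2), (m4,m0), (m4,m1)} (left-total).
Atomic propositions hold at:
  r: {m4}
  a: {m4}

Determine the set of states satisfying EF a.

EF a: least fixpoint, start Z0 = {m4}, add states with some successor in Z. Z1 = {m2, m4}; Z2 = {m2, m3, m4}; fixed.
Sat(EF a) = {m2, m3, m4}

{m2, m3, m4}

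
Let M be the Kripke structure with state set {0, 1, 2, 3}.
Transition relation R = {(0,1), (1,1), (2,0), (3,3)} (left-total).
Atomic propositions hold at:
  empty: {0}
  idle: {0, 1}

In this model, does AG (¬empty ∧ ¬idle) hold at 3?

Sat(¬empty) = {1, 2, 3}
Sat(¬idle) = {2, 3}
Sat(¬empty ∧ ¬idle) = {2, 3}
AG (¬empty ∧ ¬idle): greatest fixpoint, start Z0 = {2, 3}, keep only states in Sat with every successor in Z. Z1 = {3}; fixed.
Sat(AG (¬empty ∧ ¬idle)) = {3}
3 ∈ Sat(AG (¬empty ∧ ¬idle)) = {3}, so the formula holds at 3.

Yes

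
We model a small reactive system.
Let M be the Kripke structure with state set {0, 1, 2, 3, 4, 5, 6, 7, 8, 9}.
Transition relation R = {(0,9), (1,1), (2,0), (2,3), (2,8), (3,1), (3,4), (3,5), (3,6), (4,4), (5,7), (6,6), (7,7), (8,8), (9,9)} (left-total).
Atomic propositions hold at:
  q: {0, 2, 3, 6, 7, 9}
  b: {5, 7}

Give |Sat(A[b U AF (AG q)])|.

AG q: greatest fixpoint, start Z0 = {0, 2, 3, 6, 7, 9}, keep only states in Sat with every successor in Z. Z1 = {0, 6, 7, 9}; fixed.
Sat(AG q) = {0, 6, 7, 9}
AF (AG q): least fixpoint, start Z0 = {0, 6, 7, 9}, add states with every successor in Z. Z1 = {0, 5, 6, 7, 9}; fixed.
Sat(AF (AG q)) = {0, 5, 6, 7, 9}
A[b U AF (AG q)]: least fixpoint, start Z0 = Sat(AF (AG q)) = {0, 5, 6, 7, 9}, add states in Sat(b) with every successor in Z. Already a fixed point.
Sat(A[b U AF (AG q)]) = {0, 5, 6, 7, 9}
|Sat(A[b U AF (AG q)])| = |{0, 5, 6, 7, 9}| = 5.

5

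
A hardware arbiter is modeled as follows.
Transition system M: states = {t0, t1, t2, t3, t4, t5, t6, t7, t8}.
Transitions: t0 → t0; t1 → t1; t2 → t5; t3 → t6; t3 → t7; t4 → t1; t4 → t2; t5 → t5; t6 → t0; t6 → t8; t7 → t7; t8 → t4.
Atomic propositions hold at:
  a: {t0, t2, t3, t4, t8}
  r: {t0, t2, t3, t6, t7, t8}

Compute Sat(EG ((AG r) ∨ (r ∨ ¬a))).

{t0, t1, t2, t3, t5, t6, t7}

AG r: greatest fixpoint, start Z0 = {t0, t2, t3, t6, t7, t8}, keep only states in Sat with every successor in Z. Z1 = {t0, t3, t6, t7}; Z2 = {t0, t3, t7}; Z3 = {t0, t7}; fixed.
Sat(AG r) = {t0, t7}
Sat(¬a) = {t1, t5, t6, t7}
Sat(r ∨ ¬a) = {t0, t1, t2, t3, t5, t6, t7, t8}
Sat((AG r) ∨ (r ∨ ¬a)) = {t0, t1, t2, t3, t5, t6, t7, t8}
EG ((AG r) ∨ (r ∨ ¬a)): greatest fixpoint, start Z0 = {t0, t1, t2, t3, t5, t6, t7, t8}, keep only states in Sat with some successor in Z. Z1 = {t0, t1, t2, t3, t5, t6, t7}; fixed.
Sat(EG ((AG r) ∨ (r ∨ ¬a))) = {t0, t1, t2, t3, t5, t6, t7}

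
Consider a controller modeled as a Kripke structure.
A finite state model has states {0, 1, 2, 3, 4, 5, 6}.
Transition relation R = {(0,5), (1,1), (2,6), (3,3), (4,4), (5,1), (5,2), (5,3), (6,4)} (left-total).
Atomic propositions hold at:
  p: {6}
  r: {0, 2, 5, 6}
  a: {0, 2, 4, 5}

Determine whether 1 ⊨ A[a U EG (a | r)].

No

Sat(a | r) = {0, 2, 4, 5, 6}
EG (a | r): greatest fixpoint, start Z0 = {0, 2, 4, 5, 6}, keep only states in Sat with some successor in Z. Already a fixed point.
Sat(EG (a | r)) = {0, 2, 4, 5, 6}
A[a U EG (a | r)]: least fixpoint, start Z0 = Sat(EG (a | r)) = {0, 2, 4, 5, 6}, add states in Sat(a) with every successor in Z. Already a fixed point.
Sat(A[a U EG (a | r)]) = {0, 2, 4, 5, 6}
1 ∉ Sat(A[a U EG (a | r)]) = {0, 2, 4, 5, 6}, so the formula does not hold at 1.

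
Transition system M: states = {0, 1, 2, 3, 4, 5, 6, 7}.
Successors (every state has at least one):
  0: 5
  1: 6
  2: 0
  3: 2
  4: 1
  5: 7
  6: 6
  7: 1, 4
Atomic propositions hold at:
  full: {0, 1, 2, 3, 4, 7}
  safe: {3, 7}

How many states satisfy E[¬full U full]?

Sat(¬full) = {5, 6}
E[¬full U full]: least fixpoint, start Z0 = Sat(full) = {0, 1, 2, 3, 4, 7}, add states in Sat(¬full) with some successor in Z. Z1 = {0, 1, 2, 3, 4, 5, 7}; fixed.
Sat(E[¬full U full]) = {0, 1, 2, 3, 4, 5, 7}
|Sat(E[¬full U full])| = |{0, 1, 2, 3, 4, 5, 7}| = 7.

7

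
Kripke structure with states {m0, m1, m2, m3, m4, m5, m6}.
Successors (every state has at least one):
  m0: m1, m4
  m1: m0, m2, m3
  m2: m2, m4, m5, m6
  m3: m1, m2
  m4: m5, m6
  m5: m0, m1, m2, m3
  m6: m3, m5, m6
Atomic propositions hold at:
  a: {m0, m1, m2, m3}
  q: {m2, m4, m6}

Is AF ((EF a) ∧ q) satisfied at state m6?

Yes

EF a: least fixpoint, start Z0 = {m0, m1, m2, m3}, add states with some successor in Z. Z1 = {m0, m1, m2, m3, m5, m6}; Z2 = {m0, m1, m2, m3, m4, m5, m6}; fixed.
Sat(EF a) = {m0, m1, m2, m3, m4, m5, m6}
Sat((EF a) ∧ q) = {m2, m4, m6}
AF ((EF a) ∧ q): least fixpoint, start Z0 = {m2, m4, m6}, add states with every successor in Z. Already a fixed point.
Sat(AF ((EF a) ∧ q)) = {m2, m4, m6}
m6 ∈ Sat(AF ((EF a) ∧ q)) = {m2, m4, m6}, so the formula holds at m6.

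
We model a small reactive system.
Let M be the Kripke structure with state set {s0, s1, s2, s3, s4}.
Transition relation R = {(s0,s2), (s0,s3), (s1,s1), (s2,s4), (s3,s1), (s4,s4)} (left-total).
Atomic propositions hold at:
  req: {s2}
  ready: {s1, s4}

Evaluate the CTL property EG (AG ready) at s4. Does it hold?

AG ready: greatest fixpoint, start Z0 = {s1, s4}, keep only states in Sat with every successor in Z. Already a fixed point.
Sat(AG ready) = {s1, s4}
EG (AG ready): greatest fixpoint, start Z0 = {s1, s4}, keep only states in Sat with some successor in Z. Already a fixed point.
Sat(EG (AG ready)) = {s1, s4}
s4 ∈ Sat(EG (AG ready)) = {s1, s4}, so the formula holds at s4.

Yes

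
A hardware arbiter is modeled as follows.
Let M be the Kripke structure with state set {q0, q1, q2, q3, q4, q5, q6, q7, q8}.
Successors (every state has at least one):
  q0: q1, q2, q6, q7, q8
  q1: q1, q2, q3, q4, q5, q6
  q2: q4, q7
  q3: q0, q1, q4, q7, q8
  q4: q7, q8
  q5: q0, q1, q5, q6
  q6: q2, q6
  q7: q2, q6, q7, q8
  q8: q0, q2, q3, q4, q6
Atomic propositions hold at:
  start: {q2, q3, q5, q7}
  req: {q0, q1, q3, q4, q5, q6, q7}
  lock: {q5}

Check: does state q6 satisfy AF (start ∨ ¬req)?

Sat(¬req) = {q2, q8}
Sat(start ∨ ¬req) = {q2, q3, q5, q7, q8}
AF (start ∨ ¬req): least fixpoint, start Z0 = {q2, q3, q5, q7, q8}, add states with every successor in Z. Z1 = {q2, q3, q4, q5, q7, q8}; fixed.
Sat(AF (start ∨ ¬req)) = {q2, q3, q4, q5, q7, q8}
q6 ∉ Sat(AF (start ∨ ¬req)) = {q2, q3, q4, q5, q7, q8}, so the formula does not hold at q6.

No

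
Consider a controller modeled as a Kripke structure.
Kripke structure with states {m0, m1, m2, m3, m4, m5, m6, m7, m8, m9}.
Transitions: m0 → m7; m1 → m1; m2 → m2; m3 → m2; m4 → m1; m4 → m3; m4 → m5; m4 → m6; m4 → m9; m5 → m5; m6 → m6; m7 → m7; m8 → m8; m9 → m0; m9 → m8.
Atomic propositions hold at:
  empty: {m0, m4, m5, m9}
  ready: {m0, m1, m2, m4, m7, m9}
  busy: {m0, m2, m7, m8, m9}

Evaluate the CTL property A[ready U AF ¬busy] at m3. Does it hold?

Yes

Sat(¬busy) = {m1, m3, m4, m5, m6}
AF ¬busy: least fixpoint, start Z0 = {m1, m3, m4, m5, m6}, add states with every successor in Z. Already a fixed point.
Sat(AF ¬busy) = {m1, m3, m4, m5, m6}
A[ready U AF ¬busy]: least fixpoint, start Z0 = Sat(AF ¬busy) = {m1, m3, m4, m5, m6}, add states in Sat(ready) with every successor in Z. Already a fixed point.
Sat(A[ready U AF ¬busy]) = {m1, m3, m4, m5, m6}
m3 ∈ Sat(A[ready U AF ¬busy]) = {m1, m3, m4, m5, m6}, so the formula holds at m3.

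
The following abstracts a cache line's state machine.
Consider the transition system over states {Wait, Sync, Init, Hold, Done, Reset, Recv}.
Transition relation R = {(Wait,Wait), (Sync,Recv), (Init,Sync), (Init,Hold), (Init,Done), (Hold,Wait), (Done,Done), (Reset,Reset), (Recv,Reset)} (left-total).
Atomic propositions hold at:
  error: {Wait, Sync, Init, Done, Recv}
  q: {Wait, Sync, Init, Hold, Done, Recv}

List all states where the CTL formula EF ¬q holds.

Sat(¬q) = {Reset}
EF ¬q: least fixpoint, start Z0 = {Reset}, add states with some successor in Z. Z1 = {Reset, Recv}; Z2 = {Sync, Reset, Recv}; Z3 = {Sync, Init, Reset, Recv}; fixed.
Sat(EF ¬q) = {Sync, Init, Reset, Recv}

{Sync, Init, Reset, Recv}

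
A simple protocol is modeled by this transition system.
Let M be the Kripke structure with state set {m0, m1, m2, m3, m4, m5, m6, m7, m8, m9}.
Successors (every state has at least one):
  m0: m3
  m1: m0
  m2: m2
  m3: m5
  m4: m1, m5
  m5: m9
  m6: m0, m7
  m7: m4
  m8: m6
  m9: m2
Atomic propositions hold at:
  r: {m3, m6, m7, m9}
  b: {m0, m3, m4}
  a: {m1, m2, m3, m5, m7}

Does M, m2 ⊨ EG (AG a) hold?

Yes

AG a: greatest fixpoint, start Z0 = {m1, m2, m3, m5, m7}, keep only states in Sat with every successor in Z. Z1 = {m2, m3}; Z2 = {m2}; fixed.
Sat(AG a) = {m2}
EG (AG a): greatest fixpoint, start Z0 = {m2}, keep only states in Sat with some successor in Z. Already a fixed point.
Sat(EG (AG a)) = {m2}
m2 ∈ Sat(EG (AG a)) = {m2}, so the formula holds at m2.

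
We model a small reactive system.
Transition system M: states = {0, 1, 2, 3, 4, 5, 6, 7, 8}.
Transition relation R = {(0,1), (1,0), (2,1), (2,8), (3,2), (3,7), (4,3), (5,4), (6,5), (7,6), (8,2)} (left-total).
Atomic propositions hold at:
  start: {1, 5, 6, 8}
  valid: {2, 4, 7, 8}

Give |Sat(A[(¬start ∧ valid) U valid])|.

4

Sat(¬start) = {0, 2, 3, 4, 7}
Sat(¬start ∧ valid) = {2, 4, 7}
A[(¬start ∧ valid) U valid]: least fixpoint, start Z0 = Sat(valid) = {2, 4, 7, 8}, add states in Sat(¬start ∧ valid) with every successor in Z. Already a fixed point.
Sat(A[(¬start ∧ valid) U valid]) = {2, 4, 7, 8}
|Sat(A[(¬start ∧ valid) U valid])| = |{2, 4, 7, 8}| = 4.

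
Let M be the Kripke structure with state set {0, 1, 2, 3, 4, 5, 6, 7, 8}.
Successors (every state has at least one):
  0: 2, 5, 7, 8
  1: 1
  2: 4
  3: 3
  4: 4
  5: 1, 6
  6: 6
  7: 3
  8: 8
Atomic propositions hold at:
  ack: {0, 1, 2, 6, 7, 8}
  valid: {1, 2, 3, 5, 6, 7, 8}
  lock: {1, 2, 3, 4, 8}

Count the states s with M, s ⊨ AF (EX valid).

7

Sat(EX valid) = {s : some successor in {1, 2, 3, 5, 6, 7, 8}} = {0, 1, 3, 5, 6, 7, 8}
AF (EX valid): least fixpoint, start Z0 = {0, 1, 3, 5, 6, 7, 8}, add states with every successor in Z. Already a fixed point.
Sat(AF (EX valid)) = {0, 1, 3, 5, 6, 7, 8}
|Sat(AF (EX valid))| = |{0, 1, 3, 5, 6, 7, 8}| = 7.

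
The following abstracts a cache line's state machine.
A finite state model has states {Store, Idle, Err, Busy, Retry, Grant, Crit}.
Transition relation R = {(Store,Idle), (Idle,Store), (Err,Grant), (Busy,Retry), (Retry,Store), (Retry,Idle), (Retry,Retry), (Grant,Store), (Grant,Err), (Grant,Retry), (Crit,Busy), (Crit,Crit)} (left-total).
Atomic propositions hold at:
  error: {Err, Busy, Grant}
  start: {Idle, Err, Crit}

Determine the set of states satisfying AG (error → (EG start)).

{Store, Idle, Retry}

EG start: greatest fixpoint, start Z0 = {Idle, Err, Crit}, keep only states in Sat with some successor in Z. Z1 = {Crit}; fixed.
Sat(EG start) = {Crit}
Sat(error → (EG start)) = {Store, Idle, Retry, Crit}
AG (error → (EG start)): greatest fixpoint, start Z0 = {Store, Idle, Retry, Crit}, keep only states in Sat with every successor in Z. Z1 = {Store, Idle, Retry}; fixed.
Sat(AG (error → (EG start))) = {Store, Idle, Retry}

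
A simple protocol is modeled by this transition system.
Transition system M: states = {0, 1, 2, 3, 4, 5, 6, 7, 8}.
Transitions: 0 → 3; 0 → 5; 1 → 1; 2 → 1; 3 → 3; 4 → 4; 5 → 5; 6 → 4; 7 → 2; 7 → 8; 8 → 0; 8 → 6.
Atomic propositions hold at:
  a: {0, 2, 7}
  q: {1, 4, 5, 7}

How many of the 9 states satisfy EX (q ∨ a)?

8

Sat(q ∨ a) = {0, 1, 2, 4, 5, 7}
Sat(EX (q ∨ a)) = {s : some successor in {0, 1, 2, 4, 5, 7}} = {0, 1, 2, 4, 5, 6, 7, 8}
|Sat(EX (q ∨ a))| = |{0, 1, 2, 4, 5, 6, 7, 8}| = 8.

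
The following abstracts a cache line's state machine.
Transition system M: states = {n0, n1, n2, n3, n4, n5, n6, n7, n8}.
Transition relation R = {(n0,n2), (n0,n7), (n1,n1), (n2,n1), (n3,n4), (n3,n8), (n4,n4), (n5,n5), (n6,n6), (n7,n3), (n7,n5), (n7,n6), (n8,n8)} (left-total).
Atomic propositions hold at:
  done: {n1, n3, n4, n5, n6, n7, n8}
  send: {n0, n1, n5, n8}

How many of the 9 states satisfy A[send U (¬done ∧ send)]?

1

Sat(¬done) = {n0, n2}
Sat(¬done ∧ send) = {n0}
A[send U (¬done ∧ send)]: least fixpoint, start Z0 = Sat((¬done ∧ send)) = {n0}, add states in Sat(send) with every successor in Z. Already a fixed point.
Sat(A[send U (¬done ∧ send)]) = {n0}
|Sat(A[send U (¬done ∧ send)])| = |{n0}| = 1.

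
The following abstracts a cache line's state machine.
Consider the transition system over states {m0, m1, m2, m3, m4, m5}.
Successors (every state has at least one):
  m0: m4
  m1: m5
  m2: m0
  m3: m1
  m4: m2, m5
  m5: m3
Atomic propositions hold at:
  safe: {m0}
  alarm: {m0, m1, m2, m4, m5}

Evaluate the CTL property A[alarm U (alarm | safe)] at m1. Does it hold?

Sat(alarm | safe) = {m0, m1, m2, m4, m5}
A[alarm U (alarm | safe)]: least fixpoint, start Z0 = Sat((alarm | safe)) = {m0, m1, m2, m4, m5}, add states in Sat(alarm) with every successor in Z. Already a fixed point.
Sat(A[alarm U (alarm | safe)]) = {m0, m1, m2, m4, m5}
m1 ∈ Sat(A[alarm U (alarm | safe)]) = {m0, m1, m2, m4, m5}, so the formula holds at m1.

Yes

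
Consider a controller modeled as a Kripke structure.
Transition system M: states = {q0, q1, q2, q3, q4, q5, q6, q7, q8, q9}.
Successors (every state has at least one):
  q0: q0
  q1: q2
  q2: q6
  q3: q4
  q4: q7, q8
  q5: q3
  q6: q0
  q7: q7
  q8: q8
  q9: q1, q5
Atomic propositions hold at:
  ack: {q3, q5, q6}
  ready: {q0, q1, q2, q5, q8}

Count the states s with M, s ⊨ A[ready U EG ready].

2

EG ready: greatest fixpoint, start Z0 = {q0, q1, q2, q5, q8}, keep only states in Sat with some successor in Z. Z1 = {q0, q1, q8}; Z2 = {q0, q8}; fixed.
Sat(EG ready) = {q0, q8}
A[ready U EG ready]: least fixpoint, start Z0 = Sat(EG ready) = {q0, q8}, add states in Sat(ready) with every successor in Z. Already a fixed point.
Sat(A[ready U EG ready]) = {q0, q8}
|Sat(A[ready U EG ready])| = |{q0, q8}| = 2.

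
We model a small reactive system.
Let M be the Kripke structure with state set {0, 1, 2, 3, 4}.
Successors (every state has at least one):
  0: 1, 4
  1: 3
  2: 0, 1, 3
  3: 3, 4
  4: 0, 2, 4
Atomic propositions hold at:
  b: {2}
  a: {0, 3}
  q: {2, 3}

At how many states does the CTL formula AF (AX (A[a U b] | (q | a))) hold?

1

A[a U b]: least fixpoint, start Z0 = Sat(b) = {2}, add states in Sat(a) with every successor in Z. Already a fixed point.
Sat(A[a U b]) = {2}
Sat(q | a) = {0, 2, 3}
Sat(A[a U b] | (q | a)) = {0, 2, 3}
Sat(AX (A[a U b] | (q | a))) = {s : every successor in {0, 2, 3}} = {1}
AF (AX (A[a U b] | (q | a))): least fixpoint, start Z0 = {1}, add states with every successor in Z. Already a fixed point.
Sat(AF (AX (A[a U b] | (q | a)))) = {1}
|Sat(AF (AX (A[a U b] | (q | a))))| = |{1}| = 1.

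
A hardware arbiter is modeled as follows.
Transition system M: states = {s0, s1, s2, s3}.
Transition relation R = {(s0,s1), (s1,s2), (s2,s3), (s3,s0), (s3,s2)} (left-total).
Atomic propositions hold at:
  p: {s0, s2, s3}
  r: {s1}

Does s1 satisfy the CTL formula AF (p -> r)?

Yes

Sat(p -> r) = {s1}
AF (p -> r): least fixpoint, start Z0 = {s1}, add states with every successor in Z. Z1 = {s0, s1}; fixed.
Sat(AF (p -> r)) = {s0, s1}
s1 ∈ Sat(AF (p -> r)) = {s0, s1}, so the formula holds at s1.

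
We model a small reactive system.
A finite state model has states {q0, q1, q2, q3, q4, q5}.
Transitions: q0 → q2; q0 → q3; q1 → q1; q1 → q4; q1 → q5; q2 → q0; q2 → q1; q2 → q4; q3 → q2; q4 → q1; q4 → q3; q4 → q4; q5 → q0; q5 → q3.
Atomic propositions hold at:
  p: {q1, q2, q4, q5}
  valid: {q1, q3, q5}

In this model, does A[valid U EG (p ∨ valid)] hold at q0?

Sat(p ∨ valid) = {q1, q2, q3, q4, q5}
EG (p ∨ valid): greatest fixpoint, start Z0 = {q1, q2, q3, q4, q5}, keep only states in Sat with some successor in Z. Already a fixed point.
Sat(EG (p ∨ valid)) = {q1, q2, q3, q4, q5}
A[valid U EG (p ∨ valid)]: least fixpoint, start Z0 = Sat(EG (p ∨ valid)) = {q1, q2, q3, q4, q5}, add states in Sat(valid) with every successor in Z. Already a fixed point.
Sat(A[valid U EG (p ∨ valid)]) = {q1, q2, q3, q4, q5}
q0 ∉ Sat(A[valid U EG (p ∨ valid)]) = {q1, q2, q3, q4, q5}, so the formula does not hold at q0.

No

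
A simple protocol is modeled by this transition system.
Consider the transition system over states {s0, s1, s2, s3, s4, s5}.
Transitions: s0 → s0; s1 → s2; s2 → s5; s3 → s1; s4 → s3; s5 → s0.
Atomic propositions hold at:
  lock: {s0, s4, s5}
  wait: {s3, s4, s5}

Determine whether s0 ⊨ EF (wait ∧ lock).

No

Sat(wait ∧ lock) = {s4, s5}
EF (wait ∧ lock): least fixpoint, start Z0 = {s4, s5}, add states with some successor in Z. Z1 = {s2, s4, s5}; Z2 = {s1, s2, s4, s5}; Z3 = {s1, s2, s3, s4, s5}; fixed.
Sat(EF (wait ∧ lock)) = {s1, s2, s3, s4, s5}
s0 ∉ Sat(EF (wait ∧ lock)) = {s1, s2, s3, s4, s5}, so the formula does not hold at s0.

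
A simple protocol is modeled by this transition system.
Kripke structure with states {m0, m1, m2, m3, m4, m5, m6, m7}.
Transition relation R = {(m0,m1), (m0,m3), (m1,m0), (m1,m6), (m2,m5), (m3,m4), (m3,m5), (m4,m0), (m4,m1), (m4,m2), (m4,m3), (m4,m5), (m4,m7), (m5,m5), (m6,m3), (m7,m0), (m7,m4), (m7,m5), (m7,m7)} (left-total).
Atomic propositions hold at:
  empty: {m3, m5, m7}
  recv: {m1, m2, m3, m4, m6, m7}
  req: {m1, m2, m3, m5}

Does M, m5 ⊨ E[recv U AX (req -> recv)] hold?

Sat(req -> recv) = {m0, m1, m2, m3, m4, m6, m7}
Sat(AX (req -> recv)) = {s : every successor in {m0, m1, m2, m3, m4, m6, m7}} = {m0, m1, m6}
E[recv U AX (req -> recv)]: least fixpoint, start Z0 = Sat(AX (req -> recv)) = {m0, m1, m6}, add states in Sat(recv) with some successor in Z. Z1 = {m0, m1, m4, m6, m7}; Z2 = {m0, m1, m3, m4, m6, m7}; fixed.
Sat(E[recv U AX (req -> recv)]) = {m0, m1, m3, m4, m6, m7}
m5 ∉ Sat(E[recv U AX (req -> recv)]) = {m0, m1, m3, m4, m6, m7}, so the formula does not hold at m5.

No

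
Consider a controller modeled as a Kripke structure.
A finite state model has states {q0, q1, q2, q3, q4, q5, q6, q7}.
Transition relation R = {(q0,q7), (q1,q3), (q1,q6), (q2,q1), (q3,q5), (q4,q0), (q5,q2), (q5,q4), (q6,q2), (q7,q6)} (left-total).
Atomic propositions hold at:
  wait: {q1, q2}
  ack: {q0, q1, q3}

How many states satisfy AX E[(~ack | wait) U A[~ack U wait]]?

5

Sat(~ack) = {q2, q4, q5, q6, q7}
Sat(~ack | wait) = {q1, q2, q4, q5, q6, q7}
A[~ack U wait]: least fixpoint, start Z0 = Sat(wait) = {q1, q2}, add states in Sat(~ack) with every successor in Z. Z1 = {q1, q2, q6}; Z2 = {q1, q2, q6, q7}; fixed.
Sat(A[~ack U wait]) = {q1, q2, q6, q7}
E[(~ack | wait) U A[~ack U wait]]: least fixpoint, start Z0 = Sat(A[~ack U wait]) = {q1, q2, q6, q7}, add states in Sat(~ack | wait) with some successor in Z. Z1 = {q1, q2, q5, q6, q7}; fixed.
Sat(E[(~ack | wait) U A[~ack U wait]]) = {q1, q2, q5, q6, q7}
Sat(AX E[(~ack | wait) U A[~ack U wait]]) = {s : every successor in {q1, q2, q5, q6, q7}} = {q0, q2, q3, q6, q7}
|Sat(AX E[(~ack | wait) U A[~ack U wait]])| = |{q0, q2, q3, q6, q7}| = 5.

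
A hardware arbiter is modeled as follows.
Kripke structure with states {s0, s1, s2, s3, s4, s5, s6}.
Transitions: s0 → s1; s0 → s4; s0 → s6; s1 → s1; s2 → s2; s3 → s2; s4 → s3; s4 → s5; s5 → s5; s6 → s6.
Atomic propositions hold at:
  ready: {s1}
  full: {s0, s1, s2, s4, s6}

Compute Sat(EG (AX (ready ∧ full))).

Sat(ready ∧ full) = {s1}
Sat(AX (ready ∧ full)) = {s : every successor in {s1}} = {s1}
EG (AX (ready ∧ full)): greatest fixpoint, start Z0 = {s1}, keep only states in Sat with some successor in Z. Already a fixed point.
Sat(EG (AX (ready ∧ full))) = {s1}

{s1}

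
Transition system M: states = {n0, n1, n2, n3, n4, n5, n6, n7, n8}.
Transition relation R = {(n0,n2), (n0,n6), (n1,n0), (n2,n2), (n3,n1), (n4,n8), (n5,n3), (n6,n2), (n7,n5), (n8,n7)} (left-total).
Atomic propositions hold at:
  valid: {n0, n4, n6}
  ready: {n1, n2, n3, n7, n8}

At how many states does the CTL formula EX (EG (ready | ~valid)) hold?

Sat(~valid) = {n1, n2, n3, n5, n7, n8}
Sat(ready | ~valid) = {n1, n2, n3, n5, n7, n8}
EG (ready | ~valid): greatest fixpoint, start Z0 = {n1, n2, n3, n5, n7, n8}, keep only states in Sat with some successor in Z. Z1 = {n2, n3, n5, n7, n8}; Z2 = {n2, n5, n7, n8}; Z3 = {n2, n7, n8}; Z4 = {n2, n8}; Z5 = {n2}; fixed.
Sat(EG (ready | ~valid)) = {n2}
Sat(EX (EG (ready | ~valid))) = {s : some successor in {n2}} = {n0, n2, n6}
|Sat(EX (EG (ready | ~valid)))| = |{n0, n2, n6}| = 3.

3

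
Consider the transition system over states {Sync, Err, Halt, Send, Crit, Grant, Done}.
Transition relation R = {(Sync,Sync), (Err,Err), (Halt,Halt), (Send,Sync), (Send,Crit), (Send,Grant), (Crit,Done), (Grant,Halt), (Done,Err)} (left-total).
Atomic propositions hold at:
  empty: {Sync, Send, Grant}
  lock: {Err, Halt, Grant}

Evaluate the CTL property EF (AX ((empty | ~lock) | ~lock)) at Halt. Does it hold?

No

Sat(~lock) = {Sync, Send, Crit, Done}
Sat(empty | ~lock) = {Sync, Send, Crit, Grant, Done}
Sat((empty | ~lock) | ~lock) = {Sync, Send, Crit, Grant, Done}
Sat(AX ((empty | ~lock) | ~lock)) = {s : every successor in {Sync, Send, Crit, Grant, Done}} = {Sync, Send, Crit}
EF (AX ((empty | ~lock) | ~lock)): least fixpoint, start Z0 = {Sync, Send, Crit}, add states with some successor in Z. Already a fixed point.
Sat(EF (AX ((empty | ~lock) | ~lock))) = {Sync, Send, Crit}
Halt ∉ Sat(EF (AX ((empty | ~lock) | ~lock))) = {Sync, Send, Crit}, so the formula does not hold at Halt.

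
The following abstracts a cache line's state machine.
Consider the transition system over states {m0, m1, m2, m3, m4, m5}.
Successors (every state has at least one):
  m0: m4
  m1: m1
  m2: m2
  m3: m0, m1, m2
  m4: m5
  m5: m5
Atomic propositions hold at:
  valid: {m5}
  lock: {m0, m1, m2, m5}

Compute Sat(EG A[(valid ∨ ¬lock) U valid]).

{m4, m5}

Sat(¬lock) = {m3, m4}
Sat(valid ∨ ¬lock) = {m3, m4, m5}
A[(valid ∨ ¬lock) U valid]: least fixpoint, start Z0 = Sat(valid) = {m5}, add states in Sat(valid ∨ ¬lock) with every successor in Z. Z1 = {m4, m5}; fixed.
Sat(A[(valid ∨ ¬lock) U valid]) = {m4, m5}
EG A[(valid ∨ ¬lock) U valid]: greatest fixpoint, start Z0 = {m4, m5}, keep only states in Sat with some successor in Z. Already a fixed point.
Sat(EG A[(valid ∨ ¬lock) U valid]) = {m4, m5}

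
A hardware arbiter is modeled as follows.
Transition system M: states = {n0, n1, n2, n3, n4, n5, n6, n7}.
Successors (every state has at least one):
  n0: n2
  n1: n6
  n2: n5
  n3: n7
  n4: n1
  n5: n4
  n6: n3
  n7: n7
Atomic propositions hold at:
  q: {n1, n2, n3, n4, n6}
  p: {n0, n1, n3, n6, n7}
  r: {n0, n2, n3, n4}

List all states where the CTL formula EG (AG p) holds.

AG p: greatest fixpoint, start Z0 = {n0, n1, n3, n6, n7}, keep only states in Sat with every successor in Z. Z1 = {n1, n3, n6, n7}; fixed.
Sat(AG p) = {n1, n3, n6, n7}
EG (AG p): greatest fixpoint, start Z0 = {n1, n3, n6, n7}, keep only states in Sat with some successor in Z. Already a fixed point.
Sat(EG (AG p)) = {n1, n3, n6, n7}

{n1, n3, n6, n7}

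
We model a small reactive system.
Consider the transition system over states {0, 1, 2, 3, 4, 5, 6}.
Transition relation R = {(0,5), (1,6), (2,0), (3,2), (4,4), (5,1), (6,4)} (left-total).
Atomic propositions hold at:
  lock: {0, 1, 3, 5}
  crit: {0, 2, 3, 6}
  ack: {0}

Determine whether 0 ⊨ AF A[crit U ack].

A[crit U ack]: least fixpoint, start Z0 = Sat(ack) = {0}, add states in Sat(crit) with every successor in Z. Z1 = {0, 2}; Z2 = {0, 2, 3}; fixed.
Sat(A[crit U ack]) = {0, 2, 3}
AF A[crit U ack]: least fixpoint, start Z0 = {0, 2, 3}, add states with every successor in Z. Already a fixed point.
Sat(AF A[crit U ack]) = {0, 2, 3}
0 ∈ Sat(AF A[crit U ack]) = {0, 2, 3}, so the formula holds at 0.

Yes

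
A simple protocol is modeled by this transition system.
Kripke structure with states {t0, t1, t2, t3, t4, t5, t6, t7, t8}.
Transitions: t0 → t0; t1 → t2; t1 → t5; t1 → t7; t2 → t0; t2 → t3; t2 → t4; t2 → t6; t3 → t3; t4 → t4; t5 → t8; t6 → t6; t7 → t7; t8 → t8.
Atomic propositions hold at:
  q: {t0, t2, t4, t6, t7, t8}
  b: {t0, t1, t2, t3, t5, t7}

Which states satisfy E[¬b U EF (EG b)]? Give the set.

{t0, t1, t2, t3, t7}

Sat(¬b) = {t4, t6, t8}
EG b: greatest fixpoint, start Z0 = {t0, t1, t2, t3, t5, t7}, keep only states in Sat with some successor in Z. Z1 = {t0, t1, t2, t3, t7}; fixed.
Sat(EG b) = {t0, t1, t2, t3, t7}
EF (EG b): least fixpoint, start Z0 = {t0, t1, t2, t3, t7}, add states with some successor in Z. Already a fixed point.
Sat(EF (EG b)) = {t0, t1, t2, t3, t7}
E[¬b U EF (EG b)]: least fixpoint, start Z0 = Sat(EF (EG b)) = {t0, t1, t2, t3, t7}, add states in Sat(¬b) with some successor in Z. Already a fixed point.
Sat(E[¬b U EF (EG b)]) = {t0, t1, t2, t3, t7}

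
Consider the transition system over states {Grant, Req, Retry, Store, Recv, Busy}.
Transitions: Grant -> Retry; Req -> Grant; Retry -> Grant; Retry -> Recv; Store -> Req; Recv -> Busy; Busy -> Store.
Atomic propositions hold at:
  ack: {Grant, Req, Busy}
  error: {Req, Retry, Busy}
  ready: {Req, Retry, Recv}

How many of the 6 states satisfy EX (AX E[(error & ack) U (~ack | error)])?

Sat(error & ack) = {Req, Busy}
Sat(~ack) = {Retry, Store, Recv}
Sat(~ack | error) = {Req, Retry, Store, Recv, Busy}
E[(error & ack) U (~ack | error)]: least fixpoint, start Z0 = Sat((~ack | error)) = {Req, Retry, Store, Recv, Busy}, add states in Sat(error & ack) with some successor in Z. Already a fixed point.
Sat(E[(error & ack) U (~ack | error)]) = {Req, Retry, Store, Recv, Busy}
Sat(AX E[(error & ack) U (~ack | error)]) = {s : every successor in {Req, Retry, Store, Recv, Busy}} = {Grant, Store, Recv, Busy}
Sat(EX (AX E[(error & ack) U (~ack | error)])) = {s : some successor in {Grant, Store, Recv, Busy}} = {Req, Retry, Recv, Busy}
|Sat(EX (AX E[(error & ack) U (~ack | error)]))| = |{Req, Retry, Recv, Busy}| = 4.

4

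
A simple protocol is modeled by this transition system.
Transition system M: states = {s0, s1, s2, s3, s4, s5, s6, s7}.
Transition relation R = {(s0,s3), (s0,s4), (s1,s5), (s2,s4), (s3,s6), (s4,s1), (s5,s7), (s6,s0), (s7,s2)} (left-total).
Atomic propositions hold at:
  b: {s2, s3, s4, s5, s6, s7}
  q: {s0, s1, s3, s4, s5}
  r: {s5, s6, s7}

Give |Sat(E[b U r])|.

E[b U r]: least fixpoint, start Z0 = Sat(r) = {s5, s6, s7}, add states in Sat(b) with some successor in Z. Z1 = {s3, s5, s6, s7}; fixed.
Sat(E[b U r]) = {s3, s5, s6, s7}
|Sat(E[b U r])| = |{s3, s5, s6, s7}| = 4.

4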